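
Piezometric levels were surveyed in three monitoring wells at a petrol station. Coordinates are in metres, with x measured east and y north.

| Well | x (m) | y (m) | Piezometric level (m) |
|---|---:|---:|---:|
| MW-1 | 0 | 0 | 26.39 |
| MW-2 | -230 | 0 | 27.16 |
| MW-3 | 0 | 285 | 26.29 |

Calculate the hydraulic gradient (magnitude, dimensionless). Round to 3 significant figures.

∂h/∂x = (27.16 − 26.39) / (-230 − 0) = -0.003348
∂h/∂y = (26.29 − 26.39) / (285 − 0) = -0.0003509
|∇h| = √(-0.003348² + -0.0003509²) = 0.003366

0.00337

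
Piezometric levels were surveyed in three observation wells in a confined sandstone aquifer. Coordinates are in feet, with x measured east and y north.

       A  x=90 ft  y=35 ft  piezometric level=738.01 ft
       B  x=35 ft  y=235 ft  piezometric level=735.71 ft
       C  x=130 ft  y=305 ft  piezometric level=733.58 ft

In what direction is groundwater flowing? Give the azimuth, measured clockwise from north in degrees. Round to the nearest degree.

With h = a·x + b·y + c and A as origin, the differences give:
  (-55)·a + 200·b = -2.30
  40·a + 270·b = -4.43
Eliminate b (×270 and ×200, subtract): -22850·a = 265.000 → a = ∂h/∂x = -0.01160
Back-substitute: b = ∂h/∂y = -0.01469.
Flow direction (−∇h) has components (+0.01160 E, +0.01469 N).
Azimuth = atan2(E, N) = atan2(+0.01160, +0.01469) = 38.3° ≈ 038°.

038°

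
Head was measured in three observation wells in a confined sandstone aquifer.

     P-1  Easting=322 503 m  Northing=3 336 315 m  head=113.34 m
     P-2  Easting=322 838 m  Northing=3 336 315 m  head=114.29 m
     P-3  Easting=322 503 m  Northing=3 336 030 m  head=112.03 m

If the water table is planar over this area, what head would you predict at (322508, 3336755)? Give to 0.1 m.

115.4 m

∂h/∂x = (114.29 − 113.34) / (322838 − 322503) = +0.002836
∂h/∂y = (112.03 − 113.34) / (3336030 − 3336315) = +0.004596
h(322508, 3336755) = 113.34 + (+0.002836)·(5) + (+0.004596)·(440) = 113.34 +0.014 +2.022 = 115.377 m.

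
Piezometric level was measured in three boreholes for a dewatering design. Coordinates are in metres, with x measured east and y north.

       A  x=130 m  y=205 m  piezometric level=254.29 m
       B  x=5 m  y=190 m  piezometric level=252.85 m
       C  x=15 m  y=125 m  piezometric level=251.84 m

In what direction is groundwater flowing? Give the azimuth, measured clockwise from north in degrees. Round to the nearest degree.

Three-point gradient (reference A): Δ to B = (-125, -15, -1.44), Δ to C = (-115, -80, -2.45).
∂h/∂x = +0.009480, ∂h/∂y = +0.01700 (det = 8275).
Flow direction (−∇h) has components (-0.009480 E, -0.01700 N).
Azimuth = atan2(E, N) = atan2(-0.009480, -0.01700) = 209.2° ≈ 209°.

209°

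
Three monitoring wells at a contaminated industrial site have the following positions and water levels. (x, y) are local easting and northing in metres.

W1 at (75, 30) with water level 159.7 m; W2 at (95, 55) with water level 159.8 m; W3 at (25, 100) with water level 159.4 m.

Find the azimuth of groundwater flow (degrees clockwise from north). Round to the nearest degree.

Differences from W1: to W2 (Δx, Δy, Δh) = (20, 25, +0.1); to W3 = (-50, 70, -0.3).
Solve a·Δx + b·Δy = Δh: det = 20·70 − (-50)·25 = 2650.
∂h/∂x = [(+0.1)·70 − (-0.3)·25] / 2650 = +0.005472
∂h/∂y = [20·(-0.3) − (-50)·(+0.1)] / 2650 = -0.0003774
Flow direction (−∇h) has components (-0.005472 E, +0.0003774 N).
Azimuth = atan2(E, N) = atan2(-0.005472, +0.0003774) = 273.9° ≈ 274°.

274°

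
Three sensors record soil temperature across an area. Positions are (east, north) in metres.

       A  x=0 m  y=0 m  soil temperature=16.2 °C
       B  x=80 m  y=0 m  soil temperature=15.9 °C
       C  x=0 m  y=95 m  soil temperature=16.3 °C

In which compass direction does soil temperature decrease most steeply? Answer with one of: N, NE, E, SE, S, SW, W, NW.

∂T/∂x = (15.9 − 16.2) / (80 − 0) = -0.003750
∂T/∂y = (16.3 − 16.2) / (95 − 0) = +0.001053
Steepest decrease is along −∇f = (+0.003750 E, -0.001053 N) → east.

E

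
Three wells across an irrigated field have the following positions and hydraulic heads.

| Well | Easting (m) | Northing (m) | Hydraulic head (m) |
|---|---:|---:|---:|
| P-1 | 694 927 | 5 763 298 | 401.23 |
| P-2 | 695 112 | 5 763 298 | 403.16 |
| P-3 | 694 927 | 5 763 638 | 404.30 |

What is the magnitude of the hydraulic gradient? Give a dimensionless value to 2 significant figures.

0.014

∂h/∂x = (403.16 − 401.23) / (695112 − 694927) = +0.01043
∂h/∂y = (404.30 − 401.23) / (5763638 − 5763298) = +0.009029
|∇h| = √(0.01043² + 0.009029²) = 0.0138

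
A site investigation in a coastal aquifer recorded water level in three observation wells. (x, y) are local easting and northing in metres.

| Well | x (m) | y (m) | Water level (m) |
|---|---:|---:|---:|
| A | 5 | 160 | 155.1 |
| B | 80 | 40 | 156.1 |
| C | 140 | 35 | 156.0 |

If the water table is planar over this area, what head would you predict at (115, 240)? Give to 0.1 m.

154.0 m

Taking A as reference: B−A = (75, -120, +1.0); C−A = (135, -125, +0.9).
Determinant of the coordinate differences = 75·(-125) − 135·(-120) = 6825.
∂h/∂x = [(+1.0)·(-125) − (+0.9)·(-120)] / 6825 = -0.002491
∂h/∂y = [75·(+0.9) − 135·(+1.0)] / 6825 = -0.009890
h(115, 240) = 155.1 + (-0.002491)·(110) + (-0.009890)·(80) = 155.1 -0.274 -0.791 = 154.035 m.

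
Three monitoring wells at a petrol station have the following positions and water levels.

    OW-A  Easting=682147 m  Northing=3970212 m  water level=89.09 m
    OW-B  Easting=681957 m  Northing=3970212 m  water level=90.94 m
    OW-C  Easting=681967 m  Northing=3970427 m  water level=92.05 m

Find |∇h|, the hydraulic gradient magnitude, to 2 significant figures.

0.011

With h = a·x + b·y + c and OW-A as origin, the differences give:
  (-190)·a + 0·b = +1.85
  (-180)·a + 215·b = +2.96
Eliminate b (×215 and ×0, subtract): -40850·a = 397.750 → a = ∂h/∂x = -0.009737
Back-substitute: b = ∂h/∂y = +0.005616.
|∇h| = √(-0.009737² + 0.005616²) = 0.01124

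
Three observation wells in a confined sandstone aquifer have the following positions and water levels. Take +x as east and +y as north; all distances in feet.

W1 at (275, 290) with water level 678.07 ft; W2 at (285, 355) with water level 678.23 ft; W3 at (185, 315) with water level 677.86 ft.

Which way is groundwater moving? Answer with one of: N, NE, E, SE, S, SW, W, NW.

SW

Three-point gradient (reference W1): Δ to W2 = (10, 65, +0.16), Δ to W3 = (-90, 25, -0.21).
∂h/∂x = +0.002893, ∂h/∂y = +0.002016 (det = 6100).
Flow = −∇h = (-0.002893 east, -0.002016 north), which points southwest.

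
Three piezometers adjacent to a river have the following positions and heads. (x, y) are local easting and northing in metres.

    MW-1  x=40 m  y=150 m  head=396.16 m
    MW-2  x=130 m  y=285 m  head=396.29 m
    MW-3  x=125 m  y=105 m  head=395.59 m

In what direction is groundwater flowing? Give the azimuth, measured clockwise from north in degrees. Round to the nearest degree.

131°

Differences from MW-1: to MW-2 (Δx, Δy, Δh) = (90, 135, +0.13); to MW-3 = (85, -45, -0.57).
Solve a·Δx + b·Δy = Δh: det = 90·(-45) − 85·135 = -15525.
∂h/∂x = [(+0.13)·(-45) − (-0.57)·135] / -15525 = -0.004580
∂h/∂y = [90·(-0.57) − 85·(+0.13)] / -15525 = +0.004016
Flow direction (−∇h) has components (+0.004580 E, -0.004016 N).
Azimuth = atan2(E, N) = atan2(+0.004580, -0.004016) = 131.2° ≈ 131°.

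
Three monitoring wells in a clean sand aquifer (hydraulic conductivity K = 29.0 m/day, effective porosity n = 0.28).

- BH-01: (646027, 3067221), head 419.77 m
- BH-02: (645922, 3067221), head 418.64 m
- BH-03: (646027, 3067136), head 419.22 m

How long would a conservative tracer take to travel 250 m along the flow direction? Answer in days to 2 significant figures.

∂h/∂x = (418.64 − 419.77) / (645922 − 646027) = +0.01076
∂h/∂y = (419.22 − 419.77) / (3067136 − 3067221) = +0.006471
|∇h| = √(0.01076² + 0.006471²) = 0.01256
Seepage velocity v = K·i/n = 29.0 × 0.01256 / 0.28 = 1.301 m/day.
t = 250 / 1.301 = 192.2 days.

190 days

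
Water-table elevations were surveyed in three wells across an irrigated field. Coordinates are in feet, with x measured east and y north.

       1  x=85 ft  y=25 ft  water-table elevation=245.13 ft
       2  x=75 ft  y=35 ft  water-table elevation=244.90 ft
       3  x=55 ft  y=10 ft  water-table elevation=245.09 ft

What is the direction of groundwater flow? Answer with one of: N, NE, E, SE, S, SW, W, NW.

Differences from 1: to 2 (Δx, Δy, Δh) = (-10, 10, -0.23); to 3 = (-30, -15, -0.04).
Solve a·Δx + b·Δy = Δh: det = (-10)·(-15) − (-30)·10 = 450.
∂h/∂x = [(-0.23)·(-15) − (-0.04)·10] / 450 = +0.008556
∂h/∂y = [(-10)·(-0.04) − (-30)·(-0.23)] / 450 = -0.01444
Flow = −∇h = (-0.008556 east, +0.01444 north), which points northwest.

NW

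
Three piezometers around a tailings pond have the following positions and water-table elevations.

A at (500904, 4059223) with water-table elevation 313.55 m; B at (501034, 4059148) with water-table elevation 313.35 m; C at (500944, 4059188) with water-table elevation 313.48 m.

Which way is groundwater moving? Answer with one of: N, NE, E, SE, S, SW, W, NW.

SE

With h = a·x + b·y + c and A as origin, the differences give:
  130·a + (-75)·b = -0.20
  40·a + (-35)·b = -0.07
Eliminate b (×(-35) and ×(-75), subtract): -1550·a = 1.750 → a = ∂h/∂x = -0.001129
Back-substitute: b = ∂h/∂y = +0.0007097.
Flow = −∇h = (+0.001129 east, -0.0007097 north), which points southeast.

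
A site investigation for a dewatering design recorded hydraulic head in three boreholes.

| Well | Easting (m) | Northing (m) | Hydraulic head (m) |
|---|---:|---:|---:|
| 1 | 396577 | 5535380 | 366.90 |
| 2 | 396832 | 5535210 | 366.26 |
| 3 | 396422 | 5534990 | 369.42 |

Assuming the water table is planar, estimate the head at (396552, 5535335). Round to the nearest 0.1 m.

With h = a·x + b·y + c and 1 as origin, the differences give:
  255·a + (-170)·b = -0.64
  (-155)·a + (-390)·b = +2.52
Eliminate b (×(-390) and ×(-170), subtract): -125800·a = 678.000 → a = ∂h/∂x = -0.005390
Back-substitute: b = ∂h/∂y = -0.004320.
h(396552, 5535335) = 366.90 + (-0.005390)·(-25) + (-0.004320)·(-45) = 366.90 +0.135 +0.194 = 367.229 m.

367.2 m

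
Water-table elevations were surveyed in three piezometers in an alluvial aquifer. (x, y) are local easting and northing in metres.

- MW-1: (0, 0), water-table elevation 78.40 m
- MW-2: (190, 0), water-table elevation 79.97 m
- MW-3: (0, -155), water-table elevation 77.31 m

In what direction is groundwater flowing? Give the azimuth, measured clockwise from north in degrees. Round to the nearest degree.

∂h/∂x = (79.97 − 78.40) / (190 − 0) = +0.008263
∂h/∂y = (77.31 − 78.40) / (-155 − 0) = +0.007032
Flow direction (−∇h) has components (-0.008263 E, -0.007032 N).
Azimuth = atan2(E, N) = atan2(-0.008263, -0.007032) = 229.6° ≈ 230°.

230°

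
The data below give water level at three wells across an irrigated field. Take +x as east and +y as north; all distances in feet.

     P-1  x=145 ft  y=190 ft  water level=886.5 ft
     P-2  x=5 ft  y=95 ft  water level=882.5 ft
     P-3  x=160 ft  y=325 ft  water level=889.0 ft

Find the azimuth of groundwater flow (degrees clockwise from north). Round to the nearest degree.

Taking P-1 as reference: P-2−P-1 = (-140, -95, -4.0); P-3−P-1 = (15, 135, +2.5).
Solve a·Δx + b·Δy = Δh: det = (-140)·135 − 15·(-95) = -17475.
∂h/∂x = [(-4.0)·135 − (+2.5)·(-95)] / -17475 = +0.01731
∂h/∂y = [(-140)·(+2.5) − 15·(-4.0)] / -17475 = +0.01660
Flow direction (−∇h) has components (-0.01731 E, -0.01660 N).
Azimuth = atan2(E, N) = atan2(-0.01731, -0.01660) = 226.2° ≈ 226°.

226°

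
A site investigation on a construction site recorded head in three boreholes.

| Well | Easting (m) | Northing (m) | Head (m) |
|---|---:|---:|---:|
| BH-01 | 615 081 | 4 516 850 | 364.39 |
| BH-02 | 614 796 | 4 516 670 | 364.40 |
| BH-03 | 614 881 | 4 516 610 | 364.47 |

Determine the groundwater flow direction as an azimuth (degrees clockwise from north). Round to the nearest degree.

Three-point gradient (reference BH-01): Δ to BH-02 = (-285, -180, +0.01), Δ to BH-03 = (-200, -240, +0.08).
∂h/∂x = +0.0003704, ∂h/∂y = -0.0006420 (det = 32400).
Flow direction (−∇h) has components (-0.0003704 E, +0.0006420 N).
Azimuth = atan2(E, N) = atan2(-0.0003704, +0.0006420) = 330.0° ≈ 330°.

330°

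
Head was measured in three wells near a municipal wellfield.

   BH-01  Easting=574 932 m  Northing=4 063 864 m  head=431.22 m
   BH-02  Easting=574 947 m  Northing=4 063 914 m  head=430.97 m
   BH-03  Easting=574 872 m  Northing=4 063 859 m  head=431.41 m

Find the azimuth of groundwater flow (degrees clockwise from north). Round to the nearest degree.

034°

Three-point gradient (reference BH-01): Δ to BH-02 = (15, 50, -0.25), Δ to BH-03 = (-60, -5, +0.19).
∂h/∂x = -0.002821, ∂h/∂y = -0.004154 (det = 2925).
Flow direction (−∇h) has components (+0.002821 E, +0.004154 N).
Azimuth = atan2(E, N) = atan2(+0.002821, +0.004154) = 34.2° ≈ 034°.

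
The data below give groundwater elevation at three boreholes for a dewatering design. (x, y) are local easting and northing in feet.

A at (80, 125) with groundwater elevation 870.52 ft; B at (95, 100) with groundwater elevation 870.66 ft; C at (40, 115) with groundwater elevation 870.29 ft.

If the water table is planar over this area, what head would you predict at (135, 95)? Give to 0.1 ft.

870.9 ft

Differences from A: to B (Δx, Δy, Δh) = (15, -25, +0.14); to C = (-40, -10, -0.23).
Solve a·Δx + b·Δy = Δh: det = 15·(-10) − (-40)·(-25) = -1150.
∂h/∂x = [(+0.14)·(-10) − (-0.23)·(-25)] / -1150 = +0.006217
∂h/∂y = [15·(-0.23) − (-40)·(+0.14)] / -1150 = -0.001870
h(135, 95) = 870.52 + (+0.006217)·(55) + (-0.001870)·(-30) = 870.52 +0.342 +0.056 = 870.918 ft.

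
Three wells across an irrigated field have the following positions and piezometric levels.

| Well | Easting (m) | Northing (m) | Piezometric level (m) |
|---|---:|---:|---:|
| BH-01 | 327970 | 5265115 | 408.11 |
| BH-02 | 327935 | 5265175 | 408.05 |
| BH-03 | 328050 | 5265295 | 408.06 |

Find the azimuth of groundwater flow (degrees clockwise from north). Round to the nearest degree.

310°

With h = a·x + b·y + c and BH-01 as origin, the differences give:
  (-35)·a + 60·b = -0.06
  80·a + 180·b = -0.05
Eliminate b (×180 and ×60, subtract): -11100·a = -7.800 → a = ∂h/∂x = +0.0007027
Back-substitute: b = ∂h/∂y = -0.0005901.
Flow direction (−∇h) has components (-0.0007027 E, +0.0005901 N).
Azimuth = atan2(E, N) = atan2(-0.0007027, +0.0005901) = 310.0° ≈ 310°.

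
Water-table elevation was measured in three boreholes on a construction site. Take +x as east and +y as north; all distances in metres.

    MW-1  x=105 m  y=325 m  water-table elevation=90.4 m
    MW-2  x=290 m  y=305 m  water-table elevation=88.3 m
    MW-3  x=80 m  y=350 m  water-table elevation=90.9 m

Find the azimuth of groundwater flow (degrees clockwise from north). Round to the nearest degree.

133°

Taking MW-1 as reference: MW-2−MW-1 = (185, -20, -2.1); MW-3−MW-1 = (-25, 25, +0.5).
Solve a·Δx + b·Δy = Δh: det = 185·25 − (-25)·(-20) = 4125.
∂h/∂x = [(-2.1)·25 − (+0.5)·(-20)] / 4125 = -0.01030
∂h/∂y = [185·(+0.5) − (-25)·(-2.1)] / 4125 = +0.009697
Flow direction (−∇h) has components (+0.01030 E, -0.009697 N).
Azimuth = atan2(E, N) = atan2(+0.01030, -0.009697) = 133.3° ≈ 133°.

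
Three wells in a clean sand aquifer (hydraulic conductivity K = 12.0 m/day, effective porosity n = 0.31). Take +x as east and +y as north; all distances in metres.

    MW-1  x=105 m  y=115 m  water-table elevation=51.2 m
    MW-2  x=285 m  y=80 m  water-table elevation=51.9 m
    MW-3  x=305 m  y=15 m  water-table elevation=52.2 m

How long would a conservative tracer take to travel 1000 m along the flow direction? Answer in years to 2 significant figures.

With h = a·x + b·y + c and MW-1 as origin, the differences give:
  180·a + (-35)·b = +0.7
  200·a + (-100)·b = +1.0
Eliminate b (×(-100) and ×(-35), subtract): -11000·a = -35.00 → a = ∂h/∂x = +0.003182
Back-substitute: b = ∂h/∂y = -0.003636.
|∇h| = √(0.003182² + -0.003636²) = 0.004832
Seepage velocity v = K·i/n = 12.0 × 0.004832 / 0.31 = 0.187 m/day.
t = 1000 / 0.187 = 5348 days = 14.6 years.

15 years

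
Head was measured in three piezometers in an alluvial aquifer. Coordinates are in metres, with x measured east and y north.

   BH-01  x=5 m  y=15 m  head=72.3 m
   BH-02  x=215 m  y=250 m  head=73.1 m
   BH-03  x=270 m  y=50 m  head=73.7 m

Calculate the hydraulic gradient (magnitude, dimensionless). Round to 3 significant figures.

0.00568

Taking BH-01 as reference: BH-02−BH-01 = (210, 235, +0.8); BH-03−BH-01 = (265, 35, +1.4).
Determinant of the coordinate differences = 210·35 − 265·235 = -54925.
∂h/∂x = [(+0.8)·35 − (+1.4)·235] / -54925 = +0.005480
∂h/∂y = [210·(+1.4) − 265·(+0.8)] / -54925 = -0.001493
|∇h| = √(0.005480² + -0.001493²) = 0.00568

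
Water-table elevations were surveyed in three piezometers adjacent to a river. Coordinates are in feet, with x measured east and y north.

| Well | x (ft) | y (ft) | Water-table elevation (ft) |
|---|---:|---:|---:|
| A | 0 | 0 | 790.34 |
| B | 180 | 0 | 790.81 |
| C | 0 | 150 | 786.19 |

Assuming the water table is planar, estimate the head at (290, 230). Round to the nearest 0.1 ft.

∂h/∂x = (790.81 − 790.34) / (180 − 0) = +0.002611
∂h/∂y = (786.19 − 790.34) / (150 − 0) = -0.02767
h(290, 230) = 790.34 + (+0.002611)·(290) + (-0.02767)·(230) = 790.34 +0.757 -6.363 = 784.734 ft.

784.7 ft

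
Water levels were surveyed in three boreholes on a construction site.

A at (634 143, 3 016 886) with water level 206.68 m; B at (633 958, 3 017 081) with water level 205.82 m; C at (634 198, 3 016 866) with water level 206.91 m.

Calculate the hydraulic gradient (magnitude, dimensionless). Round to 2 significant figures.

0.0040

Taking A as reference: B−A = (-185, 195, -0.86); C−A = (55, -20, +0.23).
Determinant of the coordinate differences = (-185)·(-20) − 55·195 = -7025.
∂h/∂x = [(-0.86)·(-20) − (+0.23)·195] / -7025 = +0.003936
∂h/∂y = [(-185)·(+0.23) − 55·(-0.86)] / -7025 = -0.0006762
|∇h| = √(0.003936² + -0.0006762²) = 0.003994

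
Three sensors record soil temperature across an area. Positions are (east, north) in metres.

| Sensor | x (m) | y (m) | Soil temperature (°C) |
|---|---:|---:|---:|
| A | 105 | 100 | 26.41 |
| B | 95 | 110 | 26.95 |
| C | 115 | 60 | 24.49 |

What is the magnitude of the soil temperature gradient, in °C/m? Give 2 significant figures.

0.047 °C/m

Three-point gradient (reference A): Δ to B = (-10, 10, +0.54), Δ to C = (10, -40, -1.92).
∂T/∂x = -0.008000, ∂T/∂y = +0.04600 (det = 300).
|∇f| = √(-0.008000² + 0.04600²) = 0.04669 °C/m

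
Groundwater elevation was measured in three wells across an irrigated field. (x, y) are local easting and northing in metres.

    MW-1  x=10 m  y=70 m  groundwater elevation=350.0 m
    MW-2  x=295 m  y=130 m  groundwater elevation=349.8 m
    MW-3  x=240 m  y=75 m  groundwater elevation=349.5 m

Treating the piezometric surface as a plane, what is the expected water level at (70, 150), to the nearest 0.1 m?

350.5 m

Taking MW-1 as reference: MW-2−MW-1 = (285, 60, -0.2); MW-3−MW-1 = (230, 5, -0.5).
Determinant of the coordinate differences = 285·5 − 230·60 = -12375.
∂h/∂x = [(-0.2)·5 − (-0.5)·60] / -12375 = -0.002343
∂h/∂y = [285·(-0.5) − 230·(-0.2)] / -12375 = +0.007798
h(70, 150) = 350.0 + (-0.002343)·(60) + (+0.007798)·(80) = 350.0 -0.141 +0.624 = 350.483 m.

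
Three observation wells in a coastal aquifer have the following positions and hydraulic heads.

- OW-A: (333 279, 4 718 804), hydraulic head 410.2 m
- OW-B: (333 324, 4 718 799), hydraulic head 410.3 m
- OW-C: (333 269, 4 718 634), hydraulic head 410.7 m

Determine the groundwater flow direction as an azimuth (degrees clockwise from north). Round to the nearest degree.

328°

Differences from OW-A: to OW-B (Δx, Δy, Δh) = (45, -5, +0.1); to OW-C = (-10, -170, +0.5).
Solve a·Δx + b·Δy = Δh: det = 45·(-170) − (-10)·(-5) = -7700.
∂h/∂x = [(+0.1)·(-170) − (+0.5)·(-5)] / -7700 = +0.001883
∂h/∂y = [45·(+0.5) − (-10)·(+0.1)] / -7700 = -0.003052
Flow direction (−∇h) has components (-0.001883 E, +0.003052 N).
Azimuth = atan2(E, N) = atan2(-0.001883, +0.003052) = 328.3° ≈ 328°.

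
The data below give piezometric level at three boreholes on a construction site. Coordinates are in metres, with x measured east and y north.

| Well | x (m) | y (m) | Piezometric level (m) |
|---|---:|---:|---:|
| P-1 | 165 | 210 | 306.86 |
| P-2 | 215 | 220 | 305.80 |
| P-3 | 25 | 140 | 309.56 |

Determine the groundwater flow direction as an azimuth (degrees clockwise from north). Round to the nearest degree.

106°

With h = a·x + b·y + c and P-1 as origin, the differences give:
  50·a + 10·b = -1.06
  (-140)·a + (-70)·b = +2.70
Eliminate b (×(-70) and ×10, subtract): -2100·a = 47.200 → a = ∂h/∂x = -0.02248
Back-substitute: b = ∂h/∂y = +0.006381.
Flow direction (−∇h) has components (+0.02248 E, -0.006381 N).
Azimuth = atan2(E, N) = atan2(+0.02248, -0.006381) = 105.8° ≈ 106°.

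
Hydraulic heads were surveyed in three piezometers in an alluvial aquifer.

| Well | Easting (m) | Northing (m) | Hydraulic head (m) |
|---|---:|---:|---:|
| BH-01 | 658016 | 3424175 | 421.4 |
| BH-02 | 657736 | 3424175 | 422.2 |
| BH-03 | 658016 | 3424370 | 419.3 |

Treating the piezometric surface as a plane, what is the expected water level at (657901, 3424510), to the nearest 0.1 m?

∂h/∂x = (422.2 − 421.4) / (657736 − 658016) = -0.002857
∂h/∂y = (419.3 − 421.4) / (3424370 − 3424175) = -0.01077
h(657901, 3424510) = 421.4 + (-0.002857)·(-115) + (-0.01077)·(335) = 421.4 +0.329 -3.608 = 418.121 m.

418.1 m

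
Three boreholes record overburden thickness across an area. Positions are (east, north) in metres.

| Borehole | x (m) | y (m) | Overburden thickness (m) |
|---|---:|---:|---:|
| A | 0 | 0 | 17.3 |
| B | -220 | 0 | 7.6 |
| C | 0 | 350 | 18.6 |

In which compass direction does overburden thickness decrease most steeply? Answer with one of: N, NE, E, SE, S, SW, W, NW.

W

∂d/∂x = (7.6 − 17.3) / (-220 − 0) = +0.04409
∂d/∂y = (18.6 − 17.3) / (350 − 0) = +0.003714
Steepest decrease is along −∇f = (-0.04409 E, -0.003714 N) → west.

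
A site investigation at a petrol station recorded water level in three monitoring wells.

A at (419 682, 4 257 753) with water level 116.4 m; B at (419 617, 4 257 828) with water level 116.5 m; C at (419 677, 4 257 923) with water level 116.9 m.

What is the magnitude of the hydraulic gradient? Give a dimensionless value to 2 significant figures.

Differences from A: to B (Δx, Δy, Δh) = (-65, 75, +0.1); to C = (-5, 170, +0.5).
Determinant of the coordinate differences = (-65)·170 − (-5)·75 = -10675.
∂h/∂x = [(+0.1)·170 − (+0.5)·75] / -10675 = +0.001920
∂h/∂y = [(-65)·(+0.5) − (-5)·(+0.1)] / -10675 = +0.002998
|∇h| = √(0.001920² + 0.002998²) = 0.00356

0.0036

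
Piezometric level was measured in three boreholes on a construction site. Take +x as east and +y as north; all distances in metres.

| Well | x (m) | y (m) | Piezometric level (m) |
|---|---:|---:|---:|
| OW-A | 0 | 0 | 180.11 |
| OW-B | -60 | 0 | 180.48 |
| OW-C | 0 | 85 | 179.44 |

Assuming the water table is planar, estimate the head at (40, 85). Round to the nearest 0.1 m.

179.2 m

∂h/∂x = (180.48 − 180.11) / (-60 − 0) = -0.006167
∂h/∂y = (179.44 − 180.11) / (85 − 0) = -0.007882
h(40, 85) = 180.11 + (-0.006167)·(40) + (-0.007882)·(85) = 180.11 -0.247 -0.670 = 179.193 m.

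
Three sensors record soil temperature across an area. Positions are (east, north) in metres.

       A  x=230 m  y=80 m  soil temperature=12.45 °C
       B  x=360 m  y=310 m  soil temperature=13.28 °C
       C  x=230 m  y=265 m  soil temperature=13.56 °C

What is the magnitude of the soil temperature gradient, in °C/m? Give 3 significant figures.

With T = a·x + b·y + c and A as origin, the differences give:
  130·a + 230·b = +0.83
  0·a + 185·b = +1.11
Eliminate b (×185 and ×230, subtract): 24050·a = -101.750 → a = ∂T/∂x = -0.004231
Back-substitute: b = ∂T/∂y = +0.006000.
|∇f| = √(-0.004231² + 0.006000²) = 0.007342 °C/m

0.00734 °C/m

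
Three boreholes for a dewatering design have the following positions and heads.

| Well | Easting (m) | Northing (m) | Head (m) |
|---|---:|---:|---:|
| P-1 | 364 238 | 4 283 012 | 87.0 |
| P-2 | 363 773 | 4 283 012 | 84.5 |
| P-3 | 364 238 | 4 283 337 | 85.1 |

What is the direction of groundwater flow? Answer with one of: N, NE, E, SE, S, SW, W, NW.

NW

∂h/∂x = (84.5 − 87.0) / (363773 − 364238) = +0.005376
∂h/∂y = (85.1 − 87.0) / (4283337 − 4283012) = -0.005846
Flow = −∇h = (-0.005376 east, +0.005846 north), which points northwest.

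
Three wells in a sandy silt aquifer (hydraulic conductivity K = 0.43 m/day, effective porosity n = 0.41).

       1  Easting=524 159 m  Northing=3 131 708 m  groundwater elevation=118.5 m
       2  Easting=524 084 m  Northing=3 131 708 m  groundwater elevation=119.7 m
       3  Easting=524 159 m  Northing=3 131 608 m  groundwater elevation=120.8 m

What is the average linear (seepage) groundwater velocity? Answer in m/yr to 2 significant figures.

11 m/yr

∂h/∂x = (119.7 − 118.5) / (524084 − 524159) = -0.01600
∂h/∂y = (120.8 − 118.5) / (3131608 − 3131708) = -0.02300
|∇h| = √(-0.01600² + -0.02300²) = 0.02802
Seepage velocity v = K·i/n = 0.43 × 0.02802 / 0.41 = 0.02939 m/day = 10.73 m/yr.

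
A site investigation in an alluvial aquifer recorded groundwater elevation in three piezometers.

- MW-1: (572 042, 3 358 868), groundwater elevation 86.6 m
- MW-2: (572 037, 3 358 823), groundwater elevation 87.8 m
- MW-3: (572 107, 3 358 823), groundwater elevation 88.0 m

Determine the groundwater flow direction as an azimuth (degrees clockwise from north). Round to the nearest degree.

With h = a·x + b·y + c and MW-1 as origin, the differences give:
  (-5)·a + (-45)·b = +1.2
  65·a + (-45)·b = +1.4
Eliminate b (×(-45) and ×(-45), subtract): 3150·a = 9.00 → a = ∂h/∂x = +0.002857
Back-substitute: b = ∂h/∂y = -0.02698.
Flow direction (−∇h) has components (-0.002857 E, +0.02698 N).
Azimuth = atan2(E, N) = atan2(-0.002857, +0.02698) = 354.0° ≈ 354°.

354°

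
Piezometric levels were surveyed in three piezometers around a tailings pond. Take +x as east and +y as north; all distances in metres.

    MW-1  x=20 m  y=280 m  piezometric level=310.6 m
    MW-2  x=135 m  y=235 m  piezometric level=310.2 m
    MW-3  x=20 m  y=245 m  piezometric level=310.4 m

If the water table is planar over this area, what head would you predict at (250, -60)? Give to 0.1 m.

308.4 m

Differences from MW-1: to MW-2 (Δx, Δy, Δh) = (115, -45, -0.4); to MW-3 = (0, -35, -0.2).
Determinant of the coordinate differences = 115·(-35) − 0·(-45) = -4025.
∂h/∂x = [(-0.4)·(-35) − (-0.2)·(-45)] / -4025 = -0.001242
∂h/∂y = [115·(-0.2) − 0·(-0.4)] / -4025 = +0.005714
h(250, -60) = 310.6 + (-0.001242)·(230) + (+0.005714)·(-340) = 310.6 -0.286 -1.943 = 308.371 m.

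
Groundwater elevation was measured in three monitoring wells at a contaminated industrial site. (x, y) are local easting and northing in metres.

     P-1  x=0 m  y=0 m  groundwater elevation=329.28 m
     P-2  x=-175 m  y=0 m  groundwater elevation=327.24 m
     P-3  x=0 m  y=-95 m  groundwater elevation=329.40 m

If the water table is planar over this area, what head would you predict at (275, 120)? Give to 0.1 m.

332.3 m

∂h/∂x = (327.24 − 329.28) / (-175 − 0) = +0.01166
∂h/∂y = (329.40 − 329.28) / (-95 − 0) = -0.001263
h(275, 120) = 329.28 + (+0.01166)·(275) + (-0.001263)·(120) = 329.28 +3.206 -0.152 = 332.334 m.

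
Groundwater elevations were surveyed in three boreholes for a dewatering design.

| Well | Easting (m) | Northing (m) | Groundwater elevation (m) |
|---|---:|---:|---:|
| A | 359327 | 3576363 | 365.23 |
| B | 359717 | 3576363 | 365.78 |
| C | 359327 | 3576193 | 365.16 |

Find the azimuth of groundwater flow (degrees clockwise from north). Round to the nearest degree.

254°

∂h/∂x = (365.78 − 365.23) / (359717 − 359327) = +0.001410
∂h/∂y = (365.16 − 365.23) / (3576193 − 3576363) = +0.0004118
Flow direction (−∇h) has components (-0.001410 E, -0.0004118 N).
Azimuth = atan2(E, N) = atan2(-0.001410, -0.0004118) = 253.7° ≈ 254°.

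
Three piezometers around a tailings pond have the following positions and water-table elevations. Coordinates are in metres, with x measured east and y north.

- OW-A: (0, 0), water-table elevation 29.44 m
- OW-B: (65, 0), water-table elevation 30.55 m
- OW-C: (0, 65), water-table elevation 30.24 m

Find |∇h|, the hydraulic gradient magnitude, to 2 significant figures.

0.021

∂h/∂x = (30.55 − 29.44) / (65 − 0) = +0.01708
∂h/∂y = (30.24 − 29.44) / (65 − 0) = +0.01231
|∇h| = √(0.01708² + 0.01231²) = 0.02105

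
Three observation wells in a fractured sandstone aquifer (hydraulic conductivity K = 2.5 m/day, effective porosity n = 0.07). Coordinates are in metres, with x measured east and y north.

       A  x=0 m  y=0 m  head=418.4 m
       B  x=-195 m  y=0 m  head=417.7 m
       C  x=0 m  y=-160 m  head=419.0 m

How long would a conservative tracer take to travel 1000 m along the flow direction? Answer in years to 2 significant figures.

15 years

∂h/∂x = (417.7 − 418.4) / (-195 − 0) = +0.003590
∂h/∂y = (419.0 − 418.4) / (-160 − 0) = -0.003750
|∇h| = √(0.003590² + -0.003750²) = 0.005191
Seepage velocity v = K·i/n = 2.5 × 0.005191 / 0.07 = 0.1854 m/day.
t = 1000 / 0.1854 = 5394 days = 14.8 years.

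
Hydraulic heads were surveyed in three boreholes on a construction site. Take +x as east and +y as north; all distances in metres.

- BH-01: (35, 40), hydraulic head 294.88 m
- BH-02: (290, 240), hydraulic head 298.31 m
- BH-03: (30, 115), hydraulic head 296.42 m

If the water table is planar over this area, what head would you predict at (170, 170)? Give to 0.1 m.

Three-point gradient (reference BH-01): Δ to BH-02 = (255, 200, +3.43), Δ to BH-03 = (-5, 75, +1.54).
∂h/∂x = -0.002522, ∂h/∂y = +0.02037 (det = 20125).
h(170, 170) = 294.88 + (-0.002522)·(135) + (+0.02037)·(130) = 294.88 -0.340 +2.647 = 297.187 m.

297.2 m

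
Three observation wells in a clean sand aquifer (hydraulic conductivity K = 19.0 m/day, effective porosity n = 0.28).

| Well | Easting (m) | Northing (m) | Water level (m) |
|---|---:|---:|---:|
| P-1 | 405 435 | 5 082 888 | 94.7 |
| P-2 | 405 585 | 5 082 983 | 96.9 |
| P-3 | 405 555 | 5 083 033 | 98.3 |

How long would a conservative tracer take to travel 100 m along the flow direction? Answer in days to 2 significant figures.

Differences from P-1: to P-2 (Δx, Δy, Δh) = (150, 95, +2.2); to P-3 = (120, 145, +3.6).
Solve a·Δx + b·Δy = Δh: det = 150·145 − 120·95 = 10350.
∂h/∂x = [(+2.2)·145 − (+3.6)·95] / 10350 = -0.002222
∂h/∂y = [150·(+3.6) − 120·(+2.2)] / 10350 = +0.02667
|∇h| = √(-0.002222² + 0.02667²) = 0.02676
Seepage velocity v = K·i/n = 19.0 × 0.02676 / 0.28 = 1.816 m/day.
t = 100 / 1.816 = 55.07 days.

55 days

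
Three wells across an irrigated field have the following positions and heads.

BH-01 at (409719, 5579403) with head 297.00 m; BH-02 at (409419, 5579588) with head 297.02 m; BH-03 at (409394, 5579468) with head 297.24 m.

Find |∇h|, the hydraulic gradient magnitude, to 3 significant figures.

Taking BH-01 as reference: BH-02−BH-01 = (-300, 185, +0.02); BH-03−BH-01 = (-325, 65, +0.24).
Solve a·Δx + b·Δy = Δh: det = (-300)·65 − (-325)·185 = 40625.
∂h/∂x = [(+0.02)·65 − (+0.24)·185] / 40625 = -0.001061
∂h/∂y = [(-300)·(+0.24) − (-325)·(+0.02)] / 40625 = -0.001612
|∇h| = √(-0.001061² + -0.001612²) = 0.00193

0.00193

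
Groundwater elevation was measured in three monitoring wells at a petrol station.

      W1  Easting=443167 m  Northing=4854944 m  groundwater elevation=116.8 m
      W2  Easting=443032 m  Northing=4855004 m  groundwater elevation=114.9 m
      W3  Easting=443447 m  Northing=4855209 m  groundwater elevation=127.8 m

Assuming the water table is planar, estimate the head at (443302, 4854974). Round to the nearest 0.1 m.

Differences from W1: to W2 (Δx, Δy, Δh) = (-135, 60, -1.9); to W3 = (280, 265, +11.0).
Solve a·Δx + b·Δy = Δh: det = (-135)·265 − 280·60 = -52575.
∂h/∂x = [(-1.9)·265 − (+11.0)·60] / -52575 = +0.02213
∂h/∂y = [(-135)·(+11.0) − 280·(-1.9)] / -52575 = +0.01813
h(443302, 4854974) = 116.8 + (+0.02213)·(135) + (+0.01813)·(30) = 116.8 +2.988 +0.544 = 120.331 m.

120.3 m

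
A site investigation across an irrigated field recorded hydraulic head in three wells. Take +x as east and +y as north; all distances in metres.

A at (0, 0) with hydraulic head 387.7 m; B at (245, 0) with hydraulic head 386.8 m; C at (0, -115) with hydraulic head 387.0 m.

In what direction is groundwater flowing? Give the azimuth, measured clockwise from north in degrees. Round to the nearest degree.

149°

∂h/∂x = (386.8 − 387.7) / (245 − 0) = -0.003673
∂h/∂y = (387.0 − 387.7) / (-115 − 0) = +0.006087
Flow direction (−∇h) has components (+0.003673 E, -0.006087 N).
Azimuth = atan2(E, N) = atan2(+0.003673, -0.006087) = 148.9° ≈ 149°.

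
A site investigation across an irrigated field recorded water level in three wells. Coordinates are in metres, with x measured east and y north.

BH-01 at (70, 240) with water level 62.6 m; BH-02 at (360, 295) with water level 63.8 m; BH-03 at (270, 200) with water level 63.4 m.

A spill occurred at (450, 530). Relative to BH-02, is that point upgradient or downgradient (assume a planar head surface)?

Three-point gradient (reference BH-01): Δ to BH-02 = (290, 55, +1.2), Δ to BH-03 = (200, -40, +0.8).
∂h/∂x = +0.004071, ∂h/∂y = +0.0003540 (det = -22600).
Head at (450, 530) = 62.6 + (+0.004071)·(380) + (+0.0003540)·(290) = 64.25 m.
That is higher than the 63.8 m at BH-02, so the point is upgradient.

upgradient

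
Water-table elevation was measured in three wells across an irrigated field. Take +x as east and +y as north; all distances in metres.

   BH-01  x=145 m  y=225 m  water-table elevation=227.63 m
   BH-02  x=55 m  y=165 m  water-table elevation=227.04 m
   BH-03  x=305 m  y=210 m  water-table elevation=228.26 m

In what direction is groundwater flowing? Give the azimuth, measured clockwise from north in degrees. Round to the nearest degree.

Differences from BH-01: to BH-02 (Δx, Δy, Δh) = (-90, -60, -0.59); to BH-03 = (160, -15, +0.63).
Determinant of the coordinate differences = (-90)·(-15) − 160·(-60) = 10950.
∂h/∂x = [(-0.59)·(-15) − (+0.63)·(-60)] / 10950 = +0.004260
∂h/∂y = [(-90)·(+0.63) − 160·(-0.59)] / 10950 = +0.003443
Flow direction (−∇h) has components (-0.004260 E, -0.003443 N).
Azimuth = atan2(E, N) = atan2(-0.004260, -0.003443) = 231.1° ≈ 231°.

231°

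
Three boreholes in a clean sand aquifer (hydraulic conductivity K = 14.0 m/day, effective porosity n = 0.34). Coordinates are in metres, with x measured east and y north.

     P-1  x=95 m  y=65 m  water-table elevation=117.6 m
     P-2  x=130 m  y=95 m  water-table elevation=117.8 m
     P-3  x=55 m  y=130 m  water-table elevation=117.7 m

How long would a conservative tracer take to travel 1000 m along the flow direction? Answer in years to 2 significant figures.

15 years

With h = a·x + b·y + c and P-1 as origin, the differences give:
  35·a + 30·b = +0.2
  (-40)·a + 65·b = +0.1
Eliminate b (×65 and ×30, subtract): 3475·a = 10.00 → a = ∂h/∂x = +0.002878
Back-substitute: b = ∂h/∂y = +0.003309.
|∇h| = √(0.002878² + 0.003309²) = 0.004385
Seepage velocity v = K·i/n = 14.0 × 0.004385 / 0.34 = 0.1806 m/day.
t = 1000 / 0.1806 = 5537 days = 15.2 years.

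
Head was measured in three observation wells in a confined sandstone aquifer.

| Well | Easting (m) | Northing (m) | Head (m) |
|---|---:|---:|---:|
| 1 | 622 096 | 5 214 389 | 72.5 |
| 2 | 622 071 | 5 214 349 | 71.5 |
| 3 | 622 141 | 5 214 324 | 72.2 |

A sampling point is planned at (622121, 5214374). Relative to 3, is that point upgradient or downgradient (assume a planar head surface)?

Three-point gradient (reference 1): Δ to 2 = (-25, -40, -1.0), Δ to 3 = (45, -65, -0.3).
∂h/∂x = +0.01547, ∂h/∂y = +0.01533 (det = 3425).
Head at (622121, 5214374) = 72.5 + (+0.01547)·(25) + (+0.01533)·(-15) = 72.66 m.
That is higher than the 72.2 m at 3, so the point is upgradient.

upgradient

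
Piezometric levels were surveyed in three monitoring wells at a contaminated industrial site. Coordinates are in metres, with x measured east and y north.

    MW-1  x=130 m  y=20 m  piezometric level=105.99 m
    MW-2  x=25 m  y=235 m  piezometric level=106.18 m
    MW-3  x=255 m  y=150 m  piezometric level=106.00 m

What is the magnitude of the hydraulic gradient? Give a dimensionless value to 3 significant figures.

0.000827

Taking MW-1 as reference: MW-2−MW-1 = (-105, 215, +0.19); MW-3−MW-1 = (125, 130, +0.01).
Solve a·Δx + b·Δy = Δh: det = (-105)·130 − 125·215 = -40525.
∂h/∂x = [(+0.19)·130 − (+0.01)·215] / -40525 = -0.0005564
∂h/∂y = [(-105)·(+0.01) − 125·(+0.19)] / -40525 = +0.0006120
|∇h| = √(-0.0005564² + 0.0006120²) = 0.0008271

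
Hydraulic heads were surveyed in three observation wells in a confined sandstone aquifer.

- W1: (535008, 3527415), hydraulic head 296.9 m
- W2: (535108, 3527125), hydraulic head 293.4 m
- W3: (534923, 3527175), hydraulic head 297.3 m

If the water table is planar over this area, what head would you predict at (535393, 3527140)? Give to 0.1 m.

287.9 m

Taking W1 as reference: W2−W1 = (100, -290, -3.5); W3−W1 = (-85, -240, +0.4).
Solve a·Δx + b·Δy = Δh: det = 100·(-240) − (-85)·(-290) = -48650.
∂h/∂x = [(-3.5)·(-240) − (+0.4)·(-290)] / -48650 = -0.01965
∂h/∂y = [100·(+0.4) − (-85)·(-3.5)] / -48650 = +0.005293
h(535393, 3527140) = 296.9 + (-0.01965)·(385) + (+0.005293)·(-275) = 296.9 -7.565 -1.456 = 287.879 m.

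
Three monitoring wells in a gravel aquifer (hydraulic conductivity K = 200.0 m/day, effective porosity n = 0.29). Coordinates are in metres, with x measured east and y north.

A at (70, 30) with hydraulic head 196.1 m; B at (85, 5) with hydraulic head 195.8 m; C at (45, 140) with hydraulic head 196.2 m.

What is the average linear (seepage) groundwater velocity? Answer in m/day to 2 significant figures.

21 m/day

Taking A as reference: B−A = (15, -25, -0.3); C−A = (-25, 110, +0.1).
Determinant of the coordinate differences = 15·110 − (-25)·(-25) = 1025.
∂h/∂x = [(-0.3)·110 − (+0.1)·(-25)] / 1025 = -0.02976
∂h/∂y = [15·(+0.1) − (-25)·(-0.3)] / 1025 = -0.005854
|∇h| = √(-0.02976² + -0.005854²) = 0.03033
Seepage velocity v = K·i/n = 200.0 × 0.03033 / 0.29 = 20.92 m/day.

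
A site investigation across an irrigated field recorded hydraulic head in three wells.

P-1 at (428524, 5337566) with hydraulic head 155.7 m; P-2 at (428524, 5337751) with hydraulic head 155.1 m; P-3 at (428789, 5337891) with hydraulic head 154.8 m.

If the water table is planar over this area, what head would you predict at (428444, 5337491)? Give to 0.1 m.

Taking P-1 as reference: P-2−P-1 = (0, 185, -0.6); P-3−P-1 = (265, 325, -0.9).
Determinant of the coordinate differences = 0·325 − 265·185 = -49025.
∂h/∂x = [(-0.6)·325 − (-0.9)·185] / -49025 = +0.0005813
∂h/∂y = [0·(-0.9) − 265·(-0.6)] / -49025 = -0.003243
h(428444, 5337491) = 155.7 + (+0.0005813)·(-80) + (-0.003243)·(-75) = 155.7 -0.047 +0.243 = 155.897 m.

155.9 m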